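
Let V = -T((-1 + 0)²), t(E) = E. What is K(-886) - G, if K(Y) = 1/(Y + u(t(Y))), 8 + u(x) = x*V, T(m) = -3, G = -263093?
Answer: 934506335/3552 ≈ 2.6309e+5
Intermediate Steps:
V = 3 (V = -1*(-3) = 3)
u(x) = -8 + 3*x (u(x) = -8 + x*3 = -8 + 3*x)
K(Y) = 1/(-8 + 4*Y) (K(Y) = 1/(Y + (-8 + 3*Y)) = 1/(-8 + 4*Y))
K(-886) - G = 1/(4*(-2 - 886)) - 1*(-263093) = (¼)/(-888) + 263093 = (¼)*(-1/888) + 263093 = -1/3552 + 263093 = 934506335/3552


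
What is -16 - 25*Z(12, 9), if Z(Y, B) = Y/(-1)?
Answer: 284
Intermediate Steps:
Z(Y, B) = -Y (Z(Y, B) = Y*(-1) = -Y)
-16 - 25*Z(12, 9) = -16 - (-25)*12 = -16 - 25*(-12) = -16 + 300 = 284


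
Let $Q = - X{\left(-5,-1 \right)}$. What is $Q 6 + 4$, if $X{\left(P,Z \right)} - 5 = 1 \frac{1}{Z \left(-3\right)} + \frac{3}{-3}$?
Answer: $-22$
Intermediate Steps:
$X{\left(P,Z \right)} = 4 - \frac{1}{3 Z}$ ($X{\left(P,Z \right)} = 5 + \left(1 \frac{1}{Z \left(-3\right)} + \frac{3}{-3}\right) = 5 + \left(1 \frac{1}{\left(-3\right) Z} + 3 \left(- \frac{1}{3}\right)\right) = 5 - \left(1 - - \frac{1}{3 Z}\right) = 5 - \left(1 + \frac{1}{3 Z}\right) = 4 - \frac{1}{3 Z}$)
$Q = - \frac{13}{3}$ ($Q = - (4 - \frac{1}{3 \left(-1\right)}) = - (4 - - \frac{1}{3}) = - (4 + \frac{1}{3}) = \left(-1\right) \frac{13}{3} = - \frac{13}{3} \approx -4.3333$)
$Q 6 + 4 = \left(- \frac{13}{3}\right) 6 + 4 = -26 + 4 = -22$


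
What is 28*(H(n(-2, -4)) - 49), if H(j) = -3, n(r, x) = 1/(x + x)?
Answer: -1456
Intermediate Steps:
n(r, x) = 1/(2*x)
28*(H(n(-2, -4)) - 49) = 28*(-3 - 49) = 28*(-52) = -1456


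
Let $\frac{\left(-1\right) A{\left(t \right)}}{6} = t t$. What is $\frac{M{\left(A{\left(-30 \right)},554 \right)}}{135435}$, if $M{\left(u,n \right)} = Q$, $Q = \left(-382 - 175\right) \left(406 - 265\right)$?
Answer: $- \frac{26179}{45145} \approx -0.57989$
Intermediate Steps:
$Q = -78537$ ($Q = \left(-557\right) 141 = -78537$)
$A{\left(t \right)} = - 6 t^{2}$ ($A{\left(t \right)} = - 6 t t = - 6 t^{2}$)
$M{\left(u,n \right)} = -78537$
$\frac{M{\left(A{\left(-30 \right)},554 \right)}}{135435} = - \frac{78537}{135435} = \left(-78537\right) \frac{1}{135435} = - \frac{26179}{45145}$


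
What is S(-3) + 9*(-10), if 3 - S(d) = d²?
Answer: -96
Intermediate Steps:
S(d) = 3 - d²
S(-3) + 9*(-10) = (3 - 1*(-3)²) + 9*(-10) = (3 - 1*9) - 90 = (3 - 9) - 90 = -6 - 90 = -96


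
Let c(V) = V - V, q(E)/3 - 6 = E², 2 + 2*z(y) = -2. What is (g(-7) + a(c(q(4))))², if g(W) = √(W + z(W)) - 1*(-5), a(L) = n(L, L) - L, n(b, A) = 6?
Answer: 112 + 66*I ≈ 112.0 + 66.0*I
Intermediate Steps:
z(y) = -2 (z(y) = -1 + (½)*(-2) = -1 - 1 = -2)
q(E) = 18 + 3*E²
c(V) = 0
a(L) = 6 - L
g(W) = 5 + √(-2 + W) (g(W) = √(W - 2) - 1*(-5) = √(-2 + W) + 5 = 5 + √(-2 + W))
(g(-7) + a(c(q(4))))² = ((5 + √(-2 - 7)) + (6 - 1*0))² = ((5 + √(-9)) + (6 + 0))² = ((5 + 3*I) + 6)² = (11 + 3*I)²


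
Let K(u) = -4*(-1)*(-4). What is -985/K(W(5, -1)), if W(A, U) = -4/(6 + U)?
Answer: 985/16 ≈ 61.563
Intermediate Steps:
K(u) = -16 (K(u) = 4*(-4) = -16)
-985/K(W(5, -1)) = -985/(-16) = -985*(-1/16) = 985/16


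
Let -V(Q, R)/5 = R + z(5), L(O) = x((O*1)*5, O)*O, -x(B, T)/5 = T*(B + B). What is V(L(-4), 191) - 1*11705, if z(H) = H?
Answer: -12685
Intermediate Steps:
x(B, T) = -10*B*T (x(B, T) = -5*T*(B + B) = -5*T*2*B = -10*B*T)
L(O) = -50*O³ (L(O) = (-10*(O*1)*5*O)*O = (-10*O*5*O)*O = (-10*5*O*O)*O = (-50*O²)*O = -50*O³)
V(Q, R) = -25 - 5*R (V(Q, R) = -5*(R + 5) = -5*(5 + R) = -25 - 5*R)
V(L(-4), 191) - 1*11705 = (-25 - 5*191) - 1*11705 = (-25 - 955) - 11705 = -980 - 11705 = -12685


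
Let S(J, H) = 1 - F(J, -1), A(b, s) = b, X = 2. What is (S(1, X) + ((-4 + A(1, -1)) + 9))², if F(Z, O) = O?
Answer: 64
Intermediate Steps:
S(J, H) = 2 (S(J, H) = 1 - 1*(-1) = 1 + 1 = 2)
(S(1, X) + ((-4 + A(1, -1)) + 9))² = (2 + ((-4 + 1) + 9))² = (2 + (-3 + 9))² = (2 + 6)² = 8² = 64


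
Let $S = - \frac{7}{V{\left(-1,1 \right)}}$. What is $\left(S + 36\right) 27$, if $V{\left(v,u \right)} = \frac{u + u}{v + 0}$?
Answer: $\frac{2133}{2} \approx 1066.5$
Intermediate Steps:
$V{\left(v,u \right)} = \frac{2 u}{v}$
$S = \frac{7}{2}$ ($S = - \frac{7}{2 \cdot 1 \frac{1}{-1}} = - \frac{7}{2 \cdot 1 \left(-1\right)} = - \frac{7}{-2} = \left(-7\right) \left(- \frac{1}{2}\right) = \frac{7}{2} \approx 3.5$)
$\left(S + 36\right) 27 = \left(\frac{7}{2} + 36\right) 27 = \frac{79}{2} \cdot 27 = \frac{2133}{2}$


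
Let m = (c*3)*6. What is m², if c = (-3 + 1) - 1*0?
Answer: 1296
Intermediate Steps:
c = -2 (c = -2 + 0 = -2)
m = -36 (m = -2*3*6 = -6*6 = -36)
m² = (-36)² = 1296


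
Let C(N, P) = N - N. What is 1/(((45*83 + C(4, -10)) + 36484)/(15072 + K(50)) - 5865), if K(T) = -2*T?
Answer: -14972/87770561 ≈ -0.00017058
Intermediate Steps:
C(N, P) = 0
1/(((45*83 + C(4, -10)) + 36484)/(15072 + K(50)) - 5865) = 1/(((45*83 + 0) + 36484)/(15072 - 2*50) - 5865) = 1/(((3735 + 0) + 36484)/(15072 - 100) - 5865) = 1/((3735 + 36484)/14972 - 5865) = 1/(40219*(1/14972) - 5865) = 1/(40219/14972 - 5865) = 1/(-87770561/14972) = -14972/87770561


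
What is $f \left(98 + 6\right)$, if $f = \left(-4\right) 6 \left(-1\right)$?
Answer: $2496$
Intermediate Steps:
$f = 24$ ($f = \left(-24\right) \left(-1\right) = 24$)
$f \left(98 + 6\right) = 24 \left(98 + 6\right) = 24 \cdot 104 = 2496$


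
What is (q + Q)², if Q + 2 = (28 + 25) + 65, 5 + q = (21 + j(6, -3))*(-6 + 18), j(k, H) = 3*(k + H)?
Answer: 221841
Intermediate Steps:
j(k, H) = 3*H + 3*k (j(k, H) = 3*(H + k) = 3*H + 3*k)
q = 355 (q = -5 + (21 + (3*(-3) + 3*6))*(-6 + 18) = -5 + (21 + (-9 + 18))*12 = -5 + (21 + 9)*12 = -5 + 30*12 = -5 + 360 = 355)
Q = 116 (Q = -2 + ((28 + 25) + 65) = -2 + (53 + 65) = -2 + 118 = 116)
(q + Q)² = (355 + 116)² = 471² = 221841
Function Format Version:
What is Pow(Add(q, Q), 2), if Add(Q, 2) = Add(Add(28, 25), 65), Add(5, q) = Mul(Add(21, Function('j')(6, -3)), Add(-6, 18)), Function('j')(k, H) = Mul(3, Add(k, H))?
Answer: 221841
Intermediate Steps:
Function('j')(k, H) = Add(Mul(3, H), Mul(3, k)) (Function('j')(k, H) = Mul(3, Add(H, k)) = Add(Mul(3, H), Mul(3, k)))
q = 355 (q = Add(-5, Mul(Add(21, Add(Mul(3, -3), Mul(3, 6))), Add(-6, 18))) = Add(-5, Mul(Add(21, Add(-9, 18)), 12)) = Add(-5, Mul(Add(21, 9), 12)) = Add(-5, Mul(30, 12)) = Add(-5, 360) = 355)
Q = 116 (Q = Add(-2, Add(Add(28, 25), 65)) = Add(-2, Add(53, 65)) = Add(-2, 118) = 116)
Pow(Add(q, Q), 2) = Pow(Add(355, 116), 2) = Pow(471, 2) = 221841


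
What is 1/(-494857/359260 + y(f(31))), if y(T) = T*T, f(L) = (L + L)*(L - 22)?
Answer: 32660/10169103253 ≈ 3.2117e-6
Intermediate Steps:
f(L) = 2*L*(-22 + L) (f(L) = (2*L)*(-22 + L) = 2*L*(-22 + L))
y(T) = T²
1/(-494857/359260 + y(f(31))) = 1/(-494857/359260 + (2*31*(-22 + 31))²) = 1/(-494857*1/359260 + (2*31*9)²) = 1/(-44987/32660 + 558²) = 1/(-44987/32660 + 311364) = 1/(10169103253/32660) = 32660/10169103253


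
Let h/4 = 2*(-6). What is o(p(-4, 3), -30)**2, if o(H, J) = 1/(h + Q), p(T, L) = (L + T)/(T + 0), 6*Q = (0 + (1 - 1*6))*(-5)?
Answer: 36/69169 ≈ 0.00052046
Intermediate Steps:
h = -48 (h = 4*(2*(-6)) = 4*(-12) = -48)
Q = 25/6 (Q = ((0 + (1 - 1*6))*(-5))/6 = ((0 + (1 - 6))*(-5))/6 = ((0 - 5)*(-5))/6 = (-5*(-5))/6 = (1/6)*25 = 25/6 ≈ 4.1667)
p(T, L) = (L + T)/T
o(H, J) = -6/263 (o(H, J) = 1/(-48 + 25/6) = 1/(-263/6) = -6/263)
o(p(-4, 3), -30)**2 = (-6/263)**2 = 36/69169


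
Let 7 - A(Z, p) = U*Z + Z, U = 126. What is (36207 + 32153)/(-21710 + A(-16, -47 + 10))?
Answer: -68360/19671 ≈ -3.4752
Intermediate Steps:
A(Z, p) = 7 - 127*Z (A(Z, p) = 7 - (126*Z + Z) = 7 - 127*Z)
(36207 + 32153)/(-21710 + A(-16, -47 + 10)) = (36207 + 32153)/(-21710 + (7 - 127*(-16))) = 68360/(-21710 + (7 + 2032)) = 68360/(-21710 + 2039) = 68360/(-19671) = 68360*(-1/19671) = -68360/19671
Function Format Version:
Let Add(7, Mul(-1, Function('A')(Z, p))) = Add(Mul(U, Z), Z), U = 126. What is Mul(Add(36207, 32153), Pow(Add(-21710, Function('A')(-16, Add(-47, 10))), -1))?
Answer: Rational(-68360, 19671) ≈ -3.4752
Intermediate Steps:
Function('A')(Z, p) = Add(7, Mul(-127, Z)) (Function('A')(Z, p) = Add(7, Mul(-1, Add(Mul(126, Z), Z))) = Add(7, Mul(-1, Mul(127, Z))) = Add(7, Mul(-127, Z)))
Mul(Add(36207, 32153), Pow(Add(-21710, Function('A')(-16, Add(-47, 10))), -1)) = Mul(Add(36207, 32153), Pow(Add(-21710, Add(7, Mul(-127, -16))), -1)) = Mul(68360, Pow(Add(-21710, Add(7, 2032)), -1)) = Mul(68360, Pow(Add(-21710, 2039), -1)) = Mul(68360, Pow(-19671, -1)) = Mul(68360, Rational(-1, 19671)) = Rational(-68360, 19671)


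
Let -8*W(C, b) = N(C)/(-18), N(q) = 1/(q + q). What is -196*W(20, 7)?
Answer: -49/1440 ≈ -0.034028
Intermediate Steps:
N(q) = 1/(2*q)
W(C, b) = 1/(288*C) (W(C, b) = -1/(2*C)/(8*(-18)) = -1/(2*C)*(-1)/(8*18) = -(-1)/(288*C) = 1/(288*C))
-196*W(20, 7) = -49/(72*20) = -196*1/5760 = -49/1440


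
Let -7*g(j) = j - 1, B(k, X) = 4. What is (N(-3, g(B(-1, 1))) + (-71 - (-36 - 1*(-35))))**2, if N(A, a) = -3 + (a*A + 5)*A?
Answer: 413449/49 ≈ 8437.7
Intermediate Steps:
g(j) = 1/7 - j/7 (g(j) = -(j - 1)/7 = -(-1 + j)/7 = 1/7 - j/7)
N(A, a) = -3 + A*(5 + A*a) (N(A, a) = -3 + (A*a + 5)*A = -3 + (5 + A*a)*A = -3 + A*(5 + A*a))
(N(-3, g(B(-1, 1))) + (-71 - (-36 - 1*(-35))))**2 = ((-3 + 5*(-3) + (1/7 - 1/7*4)*(-3)**2) + (-71 - (-36 - 1*(-35))))**2 = ((-3 - 15 + (1/7 - 4/7)*9) + (-71 - (-36 + 35)))**2 = ((-3 - 15 - 3/7*9) + (-71 - 1*(-1)))**2 = ((-3 - 15 - 27/7) + (-71 + 1))**2 = (-153/7 - 70)**2 = (-643/7)**2 = 413449/49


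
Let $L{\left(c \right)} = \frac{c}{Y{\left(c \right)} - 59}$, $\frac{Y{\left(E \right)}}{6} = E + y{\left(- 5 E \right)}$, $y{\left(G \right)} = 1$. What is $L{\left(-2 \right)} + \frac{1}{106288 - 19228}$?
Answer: $\frac{34837}{1131780} \approx 0.030781$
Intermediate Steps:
$Y{\left(E \right)} = 6 + 6 E$ ($Y{\left(E \right)} = 6 \left(E + 1\right) = 6 \left(1 + E\right) = 6 + 6 E$)
$L{\left(c \right)} = \frac{c}{-53 + 6 c}$ ($L{\left(c \right)} = \frac{c}{\left(6 + 6 c\right) - 59} = \frac{c}{-53 + 6 c}$)
$L{\left(-2 \right)} + \frac{1}{106288 - 19228} = - \frac{2}{-53 + 6 \left(-2\right)} + \frac{1}{106288 - 19228} = - \frac{2}{-53 - 12} + \frac{1}{87060} = - \frac{2}{-65} + \frac{1}{87060} = \left(-2\right) \left(- \frac{1}{65}\right) + \frac{1}{87060} = \frac{2}{65} + \frac{1}{87060} = \frac{34837}{1131780}$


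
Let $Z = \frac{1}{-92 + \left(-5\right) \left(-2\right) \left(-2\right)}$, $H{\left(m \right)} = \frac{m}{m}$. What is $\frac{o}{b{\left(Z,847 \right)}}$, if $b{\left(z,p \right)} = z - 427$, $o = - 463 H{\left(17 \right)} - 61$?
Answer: $\frac{58688}{47825} \approx 1.2271$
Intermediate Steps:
$H{\left(m \right)} = 1$
$o = -524$ ($o = \left(-463\right) 1 - 61 = -463 - 61 = -524$)
$Z = - \frac{1}{112}$ ($Z = \frac{1}{-92 + 10 \left(-2\right)} = \frac{1}{-92 - 20} = \frac{1}{-112} = - \frac{1}{112} \approx -0.0089286$)
$b{\left(z,p \right)} = -427 + z$
$\frac{o}{b{\left(Z,847 \right)}} = - \frac{524}{-427 - \frac{1}{112}} = - \frac{524}{- \frac{47825}{112}} = \left(-524\right) \left(- \frac{112}{47825}\right) = \frac{58688}{47825}$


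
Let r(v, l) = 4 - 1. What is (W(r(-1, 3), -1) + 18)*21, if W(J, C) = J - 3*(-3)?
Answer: 630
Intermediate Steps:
r(v, l) = 3
W(J, C) = 9 + J (W(J, C) = J + 9 = 9 + J)
(W(r(-1, 3), -1) + 18)*21 = ((9 + 3) + 18)*21 = (12 + 18)*21 = 30*21 = 630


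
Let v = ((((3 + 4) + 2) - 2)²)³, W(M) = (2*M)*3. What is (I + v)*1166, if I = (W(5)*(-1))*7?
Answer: 136933874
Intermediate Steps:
W(M) = 6*M
I = -210 (I = ((6*5)*(-1))*7 = (30*(-1))*7 = -30*7 = -210)
v = 117649 (v = (((7 + 2) - 2)²)³ = ((9 - 2)²)³ = (7²)³ = 49³ = 117649)
(I + v)*1166 = (-210 + 117649)*1166 = 117439*1166 = 136933874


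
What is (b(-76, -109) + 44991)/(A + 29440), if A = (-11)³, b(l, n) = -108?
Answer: 44883/28109 ≈ 1.5967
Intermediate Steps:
A = -1331
(b(-76, -109) + 44991)/(A + 29440) = (-108 + 44991)/(-1331 + 29440) = 44883/28109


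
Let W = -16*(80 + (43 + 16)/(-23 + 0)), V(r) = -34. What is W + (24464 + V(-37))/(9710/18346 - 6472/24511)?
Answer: 124635703088166/1371564727 ≈ 90871.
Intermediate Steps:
W = -28496/23 (W = -16*(80 + 59/(-23)) = -16*(80 + 59*(-1/23)) = -16*(80 - 59/23) = -16*1781/23 = -28496/23 ≈ -1239.0)
W + (24464 + V(-37))/(9710/18346 - 6472/24511) = -28496/23 + (24464 - 34)/(9710/18346 - 6472/24511) = -28496/23 + 24430/(9710*(1/18346) - 6472*1/24511) = -28496/23 + 24430/(4855/9173 - 6472/24511) = -28496/23 + 24430/(59633249/224839403) = -28496/23 + 24430*(224839403/59633249) = -28496/23 + 5492826615290/59633249 = 124635703088166/1371564727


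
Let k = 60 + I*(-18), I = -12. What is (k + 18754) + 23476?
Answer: 42506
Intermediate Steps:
k = 276 (k = 60 - 12*(-18) = 60 + 216 = 276)
(k + 18754) + 23476 = (276 + 18754) + 23476 = 19030 + 23476 = 42506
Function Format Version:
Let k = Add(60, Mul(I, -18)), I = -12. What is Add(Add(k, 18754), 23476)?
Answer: 42506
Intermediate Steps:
k = 276 (k = Add(60, Mul(-12, -18)) = Add(60, 216) = 276)
Add(Add(k, 18754), 23476) = Add(Add(276, 18754), 23476) = Add(19030, 23476) = 42506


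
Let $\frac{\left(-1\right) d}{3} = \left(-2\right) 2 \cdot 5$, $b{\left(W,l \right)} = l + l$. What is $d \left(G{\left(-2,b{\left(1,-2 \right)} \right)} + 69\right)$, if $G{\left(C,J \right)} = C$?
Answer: $4020$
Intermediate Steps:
$b{\left(W,l \right)} = 2 l$
$d = 60$ ($d = - 3 \left(-2\right) 2 \cdot 5 = - 3 \left(\left(-4\right) 5\right) = \left(-3\right) \left(-20\right) = 60$)
$d \left(G{\left(-2,b{\left(1,-2 \right)} \right)} + 69\right) = 60 \left(-2 + 69\right) = 60 \cdot 67 = 4020$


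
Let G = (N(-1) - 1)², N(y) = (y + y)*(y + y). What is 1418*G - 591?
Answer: 12171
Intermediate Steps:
N(y) = 4*y² (N(y) = (2*y)*(2*y) = 4*y²)
G = 9 (G = (4*(-1)² - 1)² = (4*1 - 1)² = (4 - 1)² = 3² = 9)
1418*G - 591 = 1418*9 - 591 = 12762 - 591 = 12171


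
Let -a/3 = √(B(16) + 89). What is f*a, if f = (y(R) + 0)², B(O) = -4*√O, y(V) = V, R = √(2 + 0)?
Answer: -6*√73 ≈ -51.264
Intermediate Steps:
R = √2 ≈ 1.4142
a = -3*√73 (a = -3*√(-4*√16 + 89) = -3*√(-4*4 + 89) = -3*√(-16 + 89) = -3*√73 ≈ -25.632)
f = 2 (f = (√2 + 0)² = (√2)² = 2)
f*a = 2*(-3*√73) = -6*√73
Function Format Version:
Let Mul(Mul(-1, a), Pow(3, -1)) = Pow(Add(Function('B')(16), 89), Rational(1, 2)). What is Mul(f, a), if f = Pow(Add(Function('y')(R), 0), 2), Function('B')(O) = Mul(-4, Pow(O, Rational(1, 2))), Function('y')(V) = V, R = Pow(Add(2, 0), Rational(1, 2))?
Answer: Mul(-6, Pow(73, Rational(1, 2))) ≈ -51.264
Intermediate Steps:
R = Pow(2, Rational(1, 2)) ≈ 1.4142
a = Mul(-3, Pow(73, Rational(1, 2))) (a = Mul(-3, Pow(Add(Mul(-4, Pow(16, Rational(1, 2))), 89), Rational(1, 2))) = Mul(-3, Pow(Add(Mul(-4, 4), 89), Rational(1, 2))) = Mul(-3, Pow(Add(-16, 89), Rational(1, 2))) = Mul(-3, Pow(73, Rational(1, 2))) ≈ -25.632)
f = 2 (f = Pow(Add(Pow(2, Rational(1, 2)), 0), 2) = Pow(Pow(2, Rational(1, 2)), 2) = 2)
Mul(f, a) = Mul(2, Mul(-3, Pow(73, Rational(1, 2)))) = Mul(-6, Pow(73, Rational(1, 2)))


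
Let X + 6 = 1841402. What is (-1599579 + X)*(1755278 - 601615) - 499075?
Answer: 278974826596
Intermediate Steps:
X = 1841396 (X = -6 + 1841402 = 1841396)
(-1599579 + X)*(1755278 - 601615) - 499075 = (-1599579 + 1841396)*(1755278 - 601615) - 499075 = 241817*1153663 - 499075 = 278975325671 - 499075 = 278974826596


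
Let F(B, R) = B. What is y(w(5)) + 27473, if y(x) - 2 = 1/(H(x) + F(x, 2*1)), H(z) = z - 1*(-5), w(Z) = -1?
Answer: 82426/3 ≈ 27475.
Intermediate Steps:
H(z) = 5 + z (H(z) = z + 5 = 5 + z)
y(x) = 2 + 1/(5 + 2*x) (y(x) = 2 + 1/((5 + x) + x) = 2 + 1/(5 + 2*x))
y(w(5)) + 27473 = (11 + 4*(-1))/(5 + 2*(-1)) + 27473 = (11 - 4)/(5 - 2) + 27473 = 7/3 + 27473 = 82426/3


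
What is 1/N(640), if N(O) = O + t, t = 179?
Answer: 1/819 ≈ 0.0012210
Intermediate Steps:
N(O) = 179 + O (N(O) = O + 179 = 179 + O)
1/N(640) = 1/(179 + 640) = 1/819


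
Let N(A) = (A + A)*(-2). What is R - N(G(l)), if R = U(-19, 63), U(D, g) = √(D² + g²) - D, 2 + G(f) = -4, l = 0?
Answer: -5 + √4330 ≈ 60.803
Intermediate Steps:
G(f) = -6 (G(f) = -2 - 4 = -6)
N(A) = -4*A (N(A) = (2*A)*(-2) = -4*A)
R = 19 + √4330 (R = √((-19)² + 63²) - 1*(-19) = √(361 + 3969) + 19 = √4330 + 19 = 19 + √4330 ≈ 84.803)
R - N(G(l)) = (19 + √4330) - (-4)*(-6) = (19 + √4330) - 1*24 = (19 + √4330) - 24 = -5 + √4330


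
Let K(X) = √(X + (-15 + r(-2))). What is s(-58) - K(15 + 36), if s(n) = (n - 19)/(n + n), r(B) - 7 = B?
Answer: 77/116 - √41 ≈ -5.7393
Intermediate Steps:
r(B) = 7 + B
s(n) = (-19 + n)/(2*n) (s(n) = (-19 + n)/((2*n)) = (-19 + n)*(1/(2*n)) = (-19 + n)/(2*n))
K(X) = √(-10 + X) (K(X) = √(X + (-15 + (7 - 2))) = √(X + (-15 + 5)) = √(X - 10) = √(-10 + X))
s(-58) - K(15 + 36) = (½)*(-19 - 58)/(-58) - √(-10 + (15 + 36)) = (½)*(-1/58)*(-77) - √(-10 + 51) = 77/116 - √41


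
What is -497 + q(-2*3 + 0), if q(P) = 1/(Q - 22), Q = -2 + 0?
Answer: -11929/24 ≈ -497.04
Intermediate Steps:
Q = -2
q(P) = -1/24 (q(P) = 1/(-2 - 22) = 1/(-24) = -1/24)
-497 + q(-2*3 + 0) = -497 - 1/24 = -11929/24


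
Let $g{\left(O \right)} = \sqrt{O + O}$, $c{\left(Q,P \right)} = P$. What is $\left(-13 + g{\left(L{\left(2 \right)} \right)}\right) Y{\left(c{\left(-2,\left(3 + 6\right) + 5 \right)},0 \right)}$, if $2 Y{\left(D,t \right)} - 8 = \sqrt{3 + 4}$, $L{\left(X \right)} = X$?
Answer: $-44 - \frac{11 \sqrt{7}}{2} \approx -58.552$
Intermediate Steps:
$Y{\left(D,t \right)} = 4 + \frac{\sqrt{7}}{2}$ ($Y{\left(D,t \right)} = 4 + \frac{\sqrt{3 + 4}}{2} = 4 + \frac{\sqrt{7}}{2}$)
$g{\left(O \right)} = \sqrt{2} \sqrt{O}$ ($g{\left(O \right)} = \sqrt{2 O} = \sqrt{2} \sqrt{O}$)
$\left(-13 + g{\left(L{\left(2 \right)} \right)}\right) Y{\left(c{\left(-2,\left(3 + 6\right) + 5 \right)},0 \right)} = \left(-13 + \sqrt{2} \sqrt{2}\right) \left(4 + \frac{\sqrt{7}}{2}\right) = \left(-13 + 2\right) \left(4 + \frac{\sqrt{7}}{2}\right) = - 11 \left(4 + \frac{\sqrt{7}}{2}\right) = -44 - \frac{11 \sqrt{7}}{2}$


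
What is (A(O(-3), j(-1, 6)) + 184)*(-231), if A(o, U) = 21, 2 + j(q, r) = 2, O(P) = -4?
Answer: -47355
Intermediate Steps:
j(q, r) = 0 (j(q, r) = -2 + 2 = 0)
(A(O(-3), j(-1, 6)) + 184)*(-231) = (21 + 184)*(-231) = 205*(-231) = -47355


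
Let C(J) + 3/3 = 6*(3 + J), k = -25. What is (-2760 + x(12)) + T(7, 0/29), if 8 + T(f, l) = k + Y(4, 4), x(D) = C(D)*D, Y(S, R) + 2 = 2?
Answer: -1725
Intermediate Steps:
Y(S, R) = 0 (Y(S, R) = -2 + 2 = 0)
C(J) = 17 + 6*J (C(J) = -1 + 6*(3 + J) = -1 + (18 + 6*J) = 17 + 6*J)
x(D) = D*(17 + 6*D) (x(D) = (17 + 6*D)*D = D*(17 + 6*D))
T(f, l) = -33 (T(f, l) = -8 + (-25 + 0) = -8 - 25 = -33)
(-2760 + x(12)) + T(7, 0/29) = (-2760 + 12*(17 + 6*12)) - 33 = (-2760 + 12*(17 + 72)) - 33 = (-2760 + 12*89) - 33 = (-2760 + 1068) - 33 = -1692 - 33 = -1725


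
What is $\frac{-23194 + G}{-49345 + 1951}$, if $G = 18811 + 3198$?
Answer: $\frac{395}{15798} \approx 0.025003$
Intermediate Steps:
$G = 22009$
$\frac{-23194 + G}{-49345 + 1951} = \frac{-23194 + 22009}{-49345 + 1951} = - \frac{1185}{-47394} = \left(-1185\right) \left(- \frac{1}{47394}\right) = \frac{395}{15798}$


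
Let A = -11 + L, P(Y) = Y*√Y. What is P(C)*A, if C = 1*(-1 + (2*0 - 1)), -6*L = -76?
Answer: -10*I*√2/3 ≈ -4.714*I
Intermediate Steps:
L = 38/3 (L = -⅙*(-76) = 38/3 ≈ 12.667)
C = -2 (C = 1*(-1 + (0 - 1)) = 1*(-1 - 1) = 1*(-2) = -2)
P(Y) = Y^(3/2)
A = 5/3 (A = -11 + 38/3 = 5/3 ≈ 1.6667)
P(C)*A = (-2)^(3/2)*(5/3) = -2*I*√2*(5/3) = -10*I*√2/3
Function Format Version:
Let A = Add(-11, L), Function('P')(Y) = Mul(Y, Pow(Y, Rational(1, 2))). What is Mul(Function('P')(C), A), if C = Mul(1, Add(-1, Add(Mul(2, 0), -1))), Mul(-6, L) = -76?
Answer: Mul(Rational(-10, 3), I, Pow(2, Rational(1, 2))) ≈ Mul(-4.7140, I)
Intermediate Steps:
L = Rational(38, 3) (L = Mul(Rational(-1, 6), -76) = Rational(38, 3) ≈ 12.667)
C = -2 (C = Mul(1, Add(-1, Add(0, -1))) = Mul(1, Add(-1, -1)) = Mul(1, -2) = -2)
Function('P')(Y) = Pow(Y, Rational(3, 2))
A = Rational(5, 3) (A = Add(-11, Rational(38, 3)) = Rational(5, 3) ≈ 1.6667)
Mul(Function('P')(C), A) = Mul(Pow(-2, Rational(3, 2)), Rational(5, 3)) = Mul(Mul(-2, I, Pow(2, Rational(1, 2))), Rational(5, 3)) = Mul(Rational(-10, 3), I, Pow(2, Rational(1, 2)))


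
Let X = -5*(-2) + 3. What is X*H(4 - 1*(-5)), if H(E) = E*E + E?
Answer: 1170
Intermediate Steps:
H(E) = E + E**2 (H(E) = E**2 + E = E + E**2)
X = 13 (X = 10 + 3 = 13)
X*H(4 - 1*(-5)) = 13*((4 - 1*(-5))*(1 + (4 - 1*(-5)))) = 13*((4 + 5)*(1 + (4 + 5))) = 13*(9*(1 + 9)) = 13*(9*10) = 13*90 = 1170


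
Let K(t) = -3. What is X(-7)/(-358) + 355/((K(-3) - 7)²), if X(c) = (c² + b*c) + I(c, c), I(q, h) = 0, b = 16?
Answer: 13339/3580 ≈ 3.7260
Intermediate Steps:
X(c) = c² + 16*c (X(c) = (c² + 16*c) + 0 = c² + 16*c)
X(-7)/(-358) + 355/((K(-3) - 7)²) = -7*(16 - 7)/(-358) + 355/((-3 - 7)²) = -7*9*(-1/358) + 355/((-10)²) = -63*(-1/358) + 355/100 = 63/358 + 355*(1/100) = 63/358 + 71/20 = 13339/3580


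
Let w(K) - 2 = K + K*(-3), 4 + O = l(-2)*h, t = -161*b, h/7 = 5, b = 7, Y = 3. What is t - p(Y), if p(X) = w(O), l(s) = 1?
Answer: -1067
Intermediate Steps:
h = 35 (h = 7*5 = 35)
t = -1127 (t = -161*7 = -1127)
O = 31 (O = -4 + 1*35 = -4 + 35 = 31)
w(K) = 2 - 2*K (w(K) = 2 + (K + K*(-3)) = 2 + (K - 3*K) = 2 - 2*K)
p(X) = -60 (p(X) = 2 - 2*31 = 2 - 62 = -60)
t - p(Y) = -1127 - 1*(-60) = -1127 + 60 = -1067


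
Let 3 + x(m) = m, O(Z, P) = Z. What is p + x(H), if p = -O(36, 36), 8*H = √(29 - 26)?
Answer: -39 + √3/8 ≈ -38.784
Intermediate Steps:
H = √3/8 (H = √(29 - 26)/8 = √3/8 ≈ 0.21651)
x(m) = -3 + m
p = -36 (p = -1*36 = -36)
p + x(H) = -36 + (-3 + √3/8) = -39 + √3/8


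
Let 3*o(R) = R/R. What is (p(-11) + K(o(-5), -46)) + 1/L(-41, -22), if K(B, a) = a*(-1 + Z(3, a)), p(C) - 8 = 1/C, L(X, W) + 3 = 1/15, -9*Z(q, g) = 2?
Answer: 25261/396 ≈ 63.790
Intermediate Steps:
Z(q, g) = -2/9 (Z(q, g) = -⅑*2 = -2/9)
L(X, W) = -44/15 (L(X, W) = -3 + 1/15 = -44/15)
o(R) = ⅓ (o(R) = (R/R)/3 = (⅓)*1 = ⅓)
p(C) = 8 + 1/C
K(B, a) = -11*a/9 (K(B, a) = a*(-1 - 2/9) = a*(-11/9) = -11*a/9)
(p(-11) + K(o(-5), -46)) + 1/L(-41, -22) = ((8 + 1/(-11)) - 11/9*(-46)) + 1/(-44/15) = ((8 - 1/11) + 506/9) - 15/44 = (87/11 + 506/9) - 15/44 = 6349/99 - 15/44 = 25261/396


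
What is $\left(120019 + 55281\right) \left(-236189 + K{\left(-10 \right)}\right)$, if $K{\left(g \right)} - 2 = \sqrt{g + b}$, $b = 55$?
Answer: $-41403581100 + 525900 \sqrt{5} \approx -4.1402 \cdot 10^{10}$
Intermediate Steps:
$K{\left(g \right)} = 2 + \sqrt{55 + g}$ ($K{\left(g \right)} = 2 + \sqrt{g + 55} = 2 + \sqrt{55 + g}$)
$\left(120019 + 55281\right) \left(-236189 + K{\left(-10 \right)}\right) = \left(120019 + 55281\right) \left(-236189 + \left(2 + \sqrt{55 - 10}\right)\right) = 175300 \left(-236189 + \left(2 + \sqrt{45}\right)\right) = 175300 \left(-236189 + \left(2 + 3 \sqrt{5}\right)\right) = 175300 \left(-236187 + 3 \sqrt{5}\right) = -41403581100 + 525900 \sqrt{5}$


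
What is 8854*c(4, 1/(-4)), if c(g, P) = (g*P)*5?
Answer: -44270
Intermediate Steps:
c(g, P) = 5*P*g (c(g, P) = (P*g)*5 = 5*P*g)
8854*c(4, 1/(-4)) = 8854*(5*(1/(-4))*4) = 8854*(5*(1*(-¼))*4) = 8854*(5*(-¼)*4) = 8854*(-5) = -44270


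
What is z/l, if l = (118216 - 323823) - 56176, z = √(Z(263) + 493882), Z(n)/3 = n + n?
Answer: -2*√123865/261783 ≈ -0.0026888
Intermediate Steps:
Z(n) = 6*n (Z(n) = 3*(n + n) = 3*(2*n) = 6*n)
z = 2*√123865 (z = √(6*263 + 493882) = √(1578 + 493882) = √495460 = 2*√123865 ≈ 703.89)
l = -261783 (l = -205607 - 56176 = -261783)
z/l = (2*√123865)/(-261783) = (2*√123865)*(-1/261783) = -2*√123865/261783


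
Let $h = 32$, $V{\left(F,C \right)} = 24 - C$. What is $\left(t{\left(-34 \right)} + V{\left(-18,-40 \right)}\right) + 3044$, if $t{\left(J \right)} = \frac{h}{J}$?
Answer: $\frac{52820}{17} \approx 3107.1$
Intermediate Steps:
$t{\left(J \right)} = \frac{32}{J}$
$\left(t{\left(-34 \right)} + V{\left(-18,-40 \right)}\right) + 3044 = \left(\frac{32}{-34} + \left(24 - -40\right)\right) + 3044 = \left(32 \left(- \frac{1}{34}\right) + \left(24 + 40\right)\right) + 3044 = \left(- \frac{16}{17} + 64\right) + 3044 = \frac{1072}{17} + 3044 = \frac{52820}{17}$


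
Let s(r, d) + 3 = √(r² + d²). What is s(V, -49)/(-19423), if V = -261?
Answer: 3/19423 - √70522/19423 ≈ -0.013518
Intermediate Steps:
s(r, d) = -3 + √(d² + r²) (s(r, d) = -3 + √(r² + d²) = -3 + √(d² + r²))
s(V, -49)/(-19423) = (-3 + √((-49)² + (-261)²))/(-19423) = (-3 + √(2401 + 68121))*(-1/19423) = (-3 + √70522)*(-1/19423) = 3/19423 - √70522/19423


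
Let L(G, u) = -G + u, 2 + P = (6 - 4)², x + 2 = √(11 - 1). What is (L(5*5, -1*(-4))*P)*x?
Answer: 84 - 42*√10 ≈ -48.816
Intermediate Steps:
x = -2 + √10 (x = -2 + √(11 - 1) = -2 + √10 ≈ 1.1623)
P = 2 (P = -2 + (6 - 4)² = -2 + 2² = -2 + 4 = 2)
L(G, u) = u - G
(L(5*5, -1*(-4))*P)*x = ((-1*(-4) - 5*5)*2)*(-2 + √10) = ((4 - 1*25)*2)*(-2 + √10) = ((4 - 25)*2)*(-2 + √10) = (-21*2)*(-2 + √10) = -42*(-2 + √10) = 84 - 42*√10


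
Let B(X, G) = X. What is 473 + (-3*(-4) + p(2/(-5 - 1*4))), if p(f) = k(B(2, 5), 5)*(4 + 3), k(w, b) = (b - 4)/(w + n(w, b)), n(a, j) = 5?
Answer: 486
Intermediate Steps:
k(w, b) = (-4 + b)/(5 + w) (k(w, b) = (b - 4)/(w + 5) = (-4 + b)/(5 + w))
p(f) = 1 (p(f) = ((-4 + 5)/(5 + 2))*(4 + 3) = (1/7)*7 = ((⅐)*1)*7 = (⅐)*7 = 1)
473 + (-3*(-4) + p(2/(-5 - 1*4))) = 473 + (-3*(-4) + 1) = 473 + (12 + 1) = 473 + 13 = 486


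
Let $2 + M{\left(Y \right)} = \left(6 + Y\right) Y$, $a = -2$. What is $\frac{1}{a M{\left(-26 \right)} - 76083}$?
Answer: $- \frac{1}{77119} \approx -1.2967 \cdot 10^{-5}$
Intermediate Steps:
$M{\left(Y \right)} = -2 + Y \left(6 + Y\right)$ ($M{\left(Y \right)} = -2 + \left(6 + Y\right) Y = -2 + Y \left(6 + Y\right)$)
$\frac{1}{a M{\left(-26 \right)} - 76083} = \frac{1}{- 2 \left(-2 + \left(-26\right)^{2} + 6 \left(-26\right)\right) - 76083} = \frac{1}{- 2 \left(-2 + 676 - 156\right) - 76083} = \frac{1}{\left(-2\right) 518 - 76083} = \frac{1}{-1036 - 76083} = \frac{1}{-77119} = - \frac{1}{77119}$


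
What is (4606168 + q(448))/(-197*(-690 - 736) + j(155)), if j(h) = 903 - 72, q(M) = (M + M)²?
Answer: 5408984/281753 ≈ 19.198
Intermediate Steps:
q(M) = 4*M² (q(M) = (2*M)² = 4*M²)
j(h) = 831
(4606168 + q(448))/(-197*(-690 - 736) + j(155)) = (4606168 + 4*448²)/(-197*(-690 - 736) + 831) = (4606168 + 4*200704)/(-197*(-1426) + 831) = (4606168 + 802816)/(280922 + 831) = 5408984/281753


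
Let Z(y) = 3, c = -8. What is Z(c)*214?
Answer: 642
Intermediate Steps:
Z(c)*214 = 3*214 = 642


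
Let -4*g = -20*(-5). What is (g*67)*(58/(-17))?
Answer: 97150/17 ≈ 5714.7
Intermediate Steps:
g = -25 (g = -(-5)*(-5) = -1/4*100 = -25)
(g*67)*(58/(-17)) = (-25*67)*(58/(-17)) = -97150*(-1)/17 = -1675*(-58/17) = 97150/17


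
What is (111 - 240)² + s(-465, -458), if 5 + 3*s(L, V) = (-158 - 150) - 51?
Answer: 49559/3 ≈ 16520.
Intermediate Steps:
s(L, V) = -364/3 (s(L, V) = -5/3 + ((-158 - 150) - 51)/3 = -5/3 + (-308 - 51)/3 = -5/3 + (⅓)*(-359) = -5/3 - 359/3 = -364/3)
(111 - 240)² + s(-465, -458) = (111 - 240)² - 364/3 = (-129)² - 364/3 = 16641 - 364/3 = 49559/3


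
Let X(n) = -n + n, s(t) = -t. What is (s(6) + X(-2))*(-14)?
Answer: 84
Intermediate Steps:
X(n) = 0
(s(6) + X(-2))*(-14) = (-1*6 + 0)*(-14) = (-6 + 0)*(-14) = -6*(-14) = 84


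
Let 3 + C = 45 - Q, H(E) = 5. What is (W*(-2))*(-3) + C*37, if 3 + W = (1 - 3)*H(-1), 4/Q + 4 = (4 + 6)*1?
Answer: 4354/3 ≈ 1451.3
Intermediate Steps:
Q = ⅔ (Q = 4/(-4 + (4 + 6)*1) = 4/(-4 + 10*1) = 4/(-4 + 10) = 4/6 = 4*(⅙) = ⅔ ≈ 0.66667)
W = -13 (W = -3 + (1 - 3)*5 = -3 - 2*5 = -3 - 10 = -13)
C = 124/3 (C = -3 + (45 - 1*⅔) = -3 + (45 - ⅔) = -3 + 133/3 = 124/3 ≈ 41.333)
(W*(-2))*(-3) + C*37 = -13*(-2)*(-3) + (124/3)*37 = 26*(-3) + 4588/3 = -78 + 4588/3 = 4354/3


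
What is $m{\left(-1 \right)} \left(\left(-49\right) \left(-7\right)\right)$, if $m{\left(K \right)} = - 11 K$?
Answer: $3773$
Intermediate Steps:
$m{\left(-1 \right)} \left(\left(-49\right) \left(-7\right)\right) = \left(-11\right) \left(-1\right) \left(\left(-49\right) \left(-7\right)\right) = 11 \cdot 343 = 3773$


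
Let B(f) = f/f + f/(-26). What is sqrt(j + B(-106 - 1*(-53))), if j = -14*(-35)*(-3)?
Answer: I*sqrt(991666)/26 ≈ 38.301*I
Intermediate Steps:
B(f) = 1 - f/26 (B(f) = 1 + f*(-1/26) = 1 - f/26)
j = -1470 (j = 490*(-3) = -1470)
sqrt(j + B(-106 - 1*(-53))) = sqrt(-1470 + (1 - (-106 - 1*(-53))/26)) = sqrt(-1470 + (1 - (-106 + 53)/26)) = sqrt(-1470 + (1 - 1/26*(-53))) = sqrt(-1470 + (1 + 53/26)) = sqrt(-1470 + 79/26) = sqrt(-38141/26) = I*sqrt(991666)/26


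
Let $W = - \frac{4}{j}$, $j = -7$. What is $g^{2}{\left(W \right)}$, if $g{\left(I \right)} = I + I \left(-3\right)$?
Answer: $\frac{64}{49} \approx 1.3061$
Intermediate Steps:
$W = \frac{4}{7}$ ($W = - \frac{4}{-7} = \left(-4\right) \left(- \frac{1}{7}\right) = \frac{4}{7} \approx 0.57143$)
$g{\left(I \right)} = - 2 I$ ($g{\left(I \right)} = I - 3 I = - 2 I$)
$g^{2}{\left(W \right)} = \left(\left(-2\right) \frac{4}{7}\right)^{2} = \left(- \frac{8}{7}\right)^{2} = \frac{64}{49}$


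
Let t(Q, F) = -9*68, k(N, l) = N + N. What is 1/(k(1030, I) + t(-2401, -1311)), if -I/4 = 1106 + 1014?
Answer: 1/1448 ≈ 0.00069061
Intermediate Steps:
I = -8480 (I = -4*(1106 + 1014) = -4*2120 = -8480)
k(N, l) = 2*N
t(Q, F) = -612
1/(k(1030, I) + t(-2401, -1311)) = 1/(2*1030 - 612) = 1/(2060 - 612) = 1/1448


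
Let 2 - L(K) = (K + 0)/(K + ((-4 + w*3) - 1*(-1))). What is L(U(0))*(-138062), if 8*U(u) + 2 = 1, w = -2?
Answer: -20018990/73 ≈ -2.7423e+5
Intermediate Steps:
U(u) = -1/8 (U(u) = -1/4 + (1/8)*1 = -1/4 + 1/8 = -1/8)
L(K) = 2 - K/(-9 + K) (L(K) = 2 - (K + 0)/(K + ((-4 - 2*3) - 1*(-1))) = 2 - K/(K + ((-4 - 6) + 1)) = 2 - K/(K + (-10 + 1)) = 2 - K/(K - 9) = 2 - K/(-9 + K))
L(U(0))*(-138062) = ((-18 - 1/8)/(-9 - 1/8))*(-138062) = (-145/8/(-73/8))*(-138062) = -8/73*(-145/8)*(-138062) = (145/73)*(-138062) = -20018990/73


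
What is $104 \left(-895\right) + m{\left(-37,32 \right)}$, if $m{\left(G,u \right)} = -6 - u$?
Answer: $-93118$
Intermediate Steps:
$104 \left(-895\right) + m{\left(-37,32 \right)} = 104 \left(-895\right) - 38 = -93080 - 38 = -93118$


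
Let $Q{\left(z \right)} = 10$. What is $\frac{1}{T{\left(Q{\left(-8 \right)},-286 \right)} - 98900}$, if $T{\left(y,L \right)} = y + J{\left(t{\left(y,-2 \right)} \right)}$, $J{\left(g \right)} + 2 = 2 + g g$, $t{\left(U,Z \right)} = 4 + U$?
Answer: $- \frac{1}{98694} \approx -1.0132 \cdot 10^{-5}$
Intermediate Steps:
$J{\left(g \right)} = g^{2}$ ($J{\left(g \right)} = -2 + \left(2 + g g\right) = -2 + \left(2 + g^{2}\right) = g^{2}$)
$T{\left(y,L \right)} = y + \left(4 + y\right)^{2}$
$\frac{1}{T{\left(Q{\left(-8 \right)},-286 \right)} - 98900} = \frac{1}{\left(10 + \left(4 + 10\right)^{2}\right) - 98900} = \frac{1}{\left(10 + 14^{2}\right) - 98900} = \frac{1}{\left(10 + 196\right) - 98900} = \frac{1}{206 - 98900} = \frac{1}{-98694} = - \frac{1}{98694}$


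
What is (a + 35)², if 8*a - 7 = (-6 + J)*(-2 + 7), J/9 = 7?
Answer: 20449/4 ≈ 5112.3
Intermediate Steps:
J = 63 (J = 9*7 = 63)
a = 73/2 (a = 7/8 + ((-6 + 63)*(-2 + 7))/8 = 7/8 + (57*5)/8 = 7/8 + (⅛)*285 = 7/8 + 285/8 = 73/2 ≈ 36.500)
(a + 35)² = (73/2 + 35)² = (143/2)² = 20449/4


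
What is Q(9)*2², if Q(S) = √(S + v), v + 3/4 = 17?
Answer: 2*√101 ≈ 20.100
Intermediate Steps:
v = 65/4 (v = -¾ + 17 = 65/4 ≈ 16.250)
Q(S) = √(65/4 + S) (Q(S) = √(S + 65/4) = √(65/4 + S))
Q(9)*2² = (√(65 + 4*9)/2)*2² = (√(65 + 36)/2)*4 = (√101/2)*4 = 2*√101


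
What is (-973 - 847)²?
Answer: 3312400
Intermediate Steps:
(-973 - 847)² = (-1820)² = 3312400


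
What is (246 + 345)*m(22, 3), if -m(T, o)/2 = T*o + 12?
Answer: -92196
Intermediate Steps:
m(T, o) = -24 - 2*T*o (m(T, o) = -2*(T*o + 12) = -2*(12 + T*o) = -24 - 2*T*o)
(246 + 345)*m(22, 3) = (246 + 345)*(-24 - 2*22*3) = 591*(-24 - 132) = 591*(-156) = -92196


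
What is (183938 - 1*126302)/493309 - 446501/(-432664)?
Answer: 245199984113/213437045176 ≈ 1.1488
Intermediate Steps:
(183938 - 1*126302)/493309 - 446501/(-432664) = (183938 - 126302)*(1/493309) - 446501*(-1/432664) = 57636*(1/493309) + 446501/432664 = 57636/493309 + 446501/432664 = 245199984113/213437045176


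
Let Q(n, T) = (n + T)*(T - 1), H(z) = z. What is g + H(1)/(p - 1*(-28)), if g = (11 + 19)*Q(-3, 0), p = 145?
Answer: 15571/173 ≈ 90.006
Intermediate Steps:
Q(n, T) = (-1 + T)*(T + n) (Q(n, T) = (T + n)*(-1 + T) = (-1 + T)*(T + n))
g = 90 (g = (11 + 19)*(0² - 1*0 - 1*(-3) + 0*(-3)) = 30*(0 + 0 + 3 + 0) = 30*3 = 90)
g + H(1)/(p - 1*(-28)) = 90 + 1/(145 - 1*(-28)) = 90 + 1/(145 + 28) = 90 + 1/173 = 15571/173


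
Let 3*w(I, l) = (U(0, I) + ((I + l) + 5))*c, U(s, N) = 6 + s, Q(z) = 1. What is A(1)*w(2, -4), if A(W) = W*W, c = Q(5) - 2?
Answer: -3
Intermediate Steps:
c = -1 (c = 1 - 2 = -1)
w(I, l) = -11/3 - I/3 - l/3 (w(I, l) = (((6 + 0) + ((I + l) + 5))*(-1))/3 = ((6 + (5 + I + l))*(-1))/3 = ((11 + I + l)*(-1))/3 = (-11 - I - l)/3 = -11/3 - I/3 - l/3)
A(W) = W²
A(1)*w(2, -4) = 1²*(-11/3 - ⅓*2 - ⅓*(-4)) = 1*(-11/3 - ⅔ + 4/3) = 1*(-3) = -3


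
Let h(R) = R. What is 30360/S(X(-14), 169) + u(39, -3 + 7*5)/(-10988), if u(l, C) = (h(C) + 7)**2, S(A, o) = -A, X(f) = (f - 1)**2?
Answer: -22262527/164820 ≈ -135.07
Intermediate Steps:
X(f) = (-1 + f)**2
u(l, C) = (7 + C)**2 (u(l, C) = (C + 7)**2 = (7 + C)**2)
30360/S(X(-14), 169) + u(39, -3 + 7*5)/(-10988) = 30360/((-(-1 - 14)**2)) + (7 + (-3 + 7*5))**2/(-10988) = 30360/((-1*(-15)**2)) + (7 + (-3 + 35))**2*(-1/10988) = 30360/((-1*225)) + (7 + 32)**2*(-1/10988) = 30360/(-225) + 39**2*(-1/10988) = 30360*(-1/225) + 1521*(-1/10988) = -2024/15 - 1521/10988 = -22262527/164820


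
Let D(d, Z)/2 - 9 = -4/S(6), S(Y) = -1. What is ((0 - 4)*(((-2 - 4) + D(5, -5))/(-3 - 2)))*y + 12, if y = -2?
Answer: -20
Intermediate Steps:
D(d, Z) = 26 (D(d, Z) = 18 + 2*(-4/(-1)) = 18 + 2*(-4*(-1)) = 18 + 2*4 = 18 + 8 = 26)
((0 - 4)*(((-2 - 4) + D(5, -5))/(-3 - 2)))*y + 12 = ((0 - 4)*(((-2 - 4) + 26)/(-3 - 2)))*(-2) + 12 = -4*(-6 + 26)/(-5)*(-2) + 12 = -80*(-1)/5*(-2) + 12 = -4*(-4)*(-2) + 12 = 16*(-2) + 12 = -32 + 12 = -20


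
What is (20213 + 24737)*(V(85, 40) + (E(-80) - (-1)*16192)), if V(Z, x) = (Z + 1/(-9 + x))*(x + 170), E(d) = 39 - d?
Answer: 1535841450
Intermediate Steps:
V(Z, x) = (170 + x)*(Z + 1/(-9 + x)) (V(Z, x) = (Z + 1/(-9 + x))*(170 + x) = (170 + x)*(Z + 1/(-9 + x)))
(20213 + 24737)*(V(85, 40) + (E(-80) - (-1)*16192)) = (20213 + 24737)*((170 + 40 - 1530*85 + 85*40² + 161*85*40)/(-9 + 40) + ((39 - 1*(-80)) - (-1)*16192)) = 44950*((170 + 40 - 130050 + 85*1600 + 547400)/31 + ((39 + 80) - 1*(-16192))) = 44950*((170 + 40 - 130050 + 136000 + 547400)/31 + (119 + 16192)) = 44950*((1/31)*553560 + 16311) = 44950*(553560/31 + 16311) = 44950*(1059201/31) = 1535841450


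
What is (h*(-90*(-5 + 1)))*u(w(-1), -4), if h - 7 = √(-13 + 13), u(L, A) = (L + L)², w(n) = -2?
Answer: 40320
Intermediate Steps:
u(L, A) = 4*L² (u(L, A) = (2*L)² = 4*L²)
h = 7 (h = 7 + √(-13 + 13) = 7 + √0 = 7 + 0 = 7)
(h*(-90*(-5 + 1)))*u(w(-1), -4) = (7*(-90*(-5 + 1)))*(4*(-2)²) = (7*(-90*(-4)))*(4*4) = (7*(-15*(-24)))*16 = (7*360)*16 = 2520*16 = 40320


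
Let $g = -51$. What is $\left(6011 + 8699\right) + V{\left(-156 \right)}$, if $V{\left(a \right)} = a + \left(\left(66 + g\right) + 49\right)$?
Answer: $14618$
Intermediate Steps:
$V{\left(a \right)} = 64 + a$ ($V{\left(a \right)} = a + \left(\left(66 - 51\right) + 49\right) = a + \left(15 + 49\right) = a + 64 = 64 + a$)
$\left(6011 + 8699\right) + V{\left(-156 \right)} = \left(6011 + 8699\right) + \left(64 - 156\right) = 14710 - 92 = 14618$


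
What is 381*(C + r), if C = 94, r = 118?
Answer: 80772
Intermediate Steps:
381*(C + r) = 381*(94 + 118) = 381*212 = 80772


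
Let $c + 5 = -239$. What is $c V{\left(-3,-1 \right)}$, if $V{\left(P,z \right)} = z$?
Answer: $244$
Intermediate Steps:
$c = -244$ ($c = -5 - 239 = -244$)
$c V{\left(-3,-1 \right)} = \left(-244\right) \left(-1\right) = 244$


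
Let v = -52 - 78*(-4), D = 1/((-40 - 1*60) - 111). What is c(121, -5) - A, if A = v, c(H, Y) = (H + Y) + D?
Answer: -30385/211 ≈ -144.00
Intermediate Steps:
D = -1/211 (D = 1/((-40 - 60) - 111) = 1/(-100 - 111) = 1/(-211) = -1/211 ≈ -0.0047393)
v = 260 (v = -52 + 312 = 260)
c(H, Y) = -1/211 + H + Y (c(H, Y) = (H + Y) - 1/211 = -1/211 + H + Y)
A = 260
c(121, -5) - A = (-1/211 + 121 - 5) - 1*260 = 24475/211 - 260 = -30385/211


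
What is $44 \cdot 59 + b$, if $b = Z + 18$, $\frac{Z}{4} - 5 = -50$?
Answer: $2434$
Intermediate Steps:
$Z = -180$ ($Z = 20 + 4 \left(-50\right) = 20 - 200 = -180$)
$b = -162$ ($b = -180 + 18 = -162$)
$44 \cdot 59 + b = 44 \cdot 59 - 162 = 2596 - 162 = 2434$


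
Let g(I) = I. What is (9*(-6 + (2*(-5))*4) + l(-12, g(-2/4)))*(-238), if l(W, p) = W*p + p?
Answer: 97223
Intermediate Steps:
l(W, p) = p + W*p
(9*(-6 + (2*(-5))*4) + l(-12, g(-2/4)))*(-238) = (9*(-6 + (2*(-5))*4) + (-2/4)*(1 - 12))*(-238) = (9*(-6 - 10*4) - 2*1/4*(-11))*(-238) = (9*(-6 - 40) - 1/2*(-11))*(-238) = (9*(-46) + 11/2)*(-238) = (-414 + 11/2)*(-238) = -817/2*(-238) = 97223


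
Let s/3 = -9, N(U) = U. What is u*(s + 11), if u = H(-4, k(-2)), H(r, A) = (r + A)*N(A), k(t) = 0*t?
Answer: 0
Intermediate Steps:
s = -27 (s = 3*(-9) = -27)
k(t) = 0
H(r, A) = A*(A + r) (H(r, A) = (r + A)*A = (A + r)*A = A*(A + r))
u = 0 (u = 0*(0 - 4) = 0*(-4) = 0)
u*(s + 11) = 0*(-27 + 11) = 0*(-16) = 0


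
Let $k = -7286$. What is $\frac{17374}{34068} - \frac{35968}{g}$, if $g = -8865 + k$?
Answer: $\frac{44293097}{16183302} \approx 2.737$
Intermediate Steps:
$g = -16151$ ($g = -8865 - 7286 = -16151$)
$\frac{17374}{34068} - \frac{35968}{g} = \frac{17374}{34068} - \frac{35968}{-16151} = 17374 \cdot \frac{1}{34068} - - \frac{35968}{16151} = \frac{511}{1002} + \frac{35968}{16151} = \frac{44293097}{16183302}$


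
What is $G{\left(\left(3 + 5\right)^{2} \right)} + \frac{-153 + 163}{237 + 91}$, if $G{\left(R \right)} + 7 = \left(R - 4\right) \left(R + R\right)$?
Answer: $\frac{1258377}{164} \approx 7673.0$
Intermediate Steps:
$G{\left(R \right)} = -7 + 2 R \left(-4 + R\right)$ ($G{\left(R \right)} = -7 + \left(R - 4\right) \left(R + R\right) = -7 + \left(-4 + R\right) 2 R = -7 + 2 R \left(-4 + R\right)$)
$G{\left(\left(3 + 5\right)^{2} \right)} + \frac{-153 + 163}{237 + 91} = \left(-7 - 8 \left(3 + 5\right)^{2} + 2 \left(\left(3 + 5\right)^{2}\right)^{2}\right) + \frac{-153 + 163}{237 + 91} = \left(-7 - 8 \cdot 8^{2} + 2 \left(8^{2}\right)^{2}\right) + \frac{10}{328} = \left(-7 - 512 + 2 \cdot 64^{2}\right) + 10 \cdot \frac{1}{328} = \left(-7 - 512 + 2 \cdot 4096\right) + \frac{5}{164} = \left(-7 - 512 + 8192\right) + \frac{5}{164} = 7673 + \frac{5}{164} = \frac{1258377}{164}$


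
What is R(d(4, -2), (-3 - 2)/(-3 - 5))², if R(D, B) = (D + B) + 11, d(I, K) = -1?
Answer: 7225/64 ≈ 112.89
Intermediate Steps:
R(D, B) = 11 + B + D (R(D, B) = (B + D) + 11 = 11 + B + D)
R(d(4, -2), (-3 - 2)/(-3 - 5))² = (11 + (-3 - 2)/(-3 - 5) - 1)² = (11 - 5/(-8) - 1)² = (11 - 5*(-⅛) - 1)² = (11 + 5/8 - 1)² = (85/8)² = 7225/64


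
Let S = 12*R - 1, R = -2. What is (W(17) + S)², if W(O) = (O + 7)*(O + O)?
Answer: 625681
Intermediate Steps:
S = -25 (S = 12*(-2) - 1 = -24 - 1 = -25)
W(O) = 2*O*(7 + O) (W(O) = (7 + O)*(2*O) = 2*O*(7 + O))
(W(17) + S)² = (2*17*(7 + 17) - 25)² = (2*17*24 - 25)² = (816 - 25)² = 791² = 625681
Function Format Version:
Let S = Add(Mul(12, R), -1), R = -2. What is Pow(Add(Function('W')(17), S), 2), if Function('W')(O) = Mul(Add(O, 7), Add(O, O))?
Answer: 625681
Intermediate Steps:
S = -25 (S = Add(Mul(12, -2), -1) = Add(-24, -1) = -25)
Function('W')(O) = Mul(2, O, Add(7, O)) (Function('W')(O) = Mul(Add(7, O), Mul(2, O)) = Mul(2, O, Add(7, O)))
Pow(Add(Function('W')(17), S), 2) = Pow(Add(Mul(2, 17, Add(7, 17)), -25), 2) = Pow(Add(Mul(2, 17, 24), -25), 2) = Pow(Add(816, -25), 2) = Pow(791, 2) = 625681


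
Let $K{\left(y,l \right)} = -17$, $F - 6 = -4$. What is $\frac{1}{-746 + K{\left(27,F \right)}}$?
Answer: $- \frac{1}{763} \approx -0.0013106$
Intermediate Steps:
$F = 2$ ($F = 6 - 4 = 2$)
$\frac{1}{-746 + K{\left(27,F \right)}} = \frac{1}{-746 - 17} = \frac{1}{-763} = - \frac{1}{763}$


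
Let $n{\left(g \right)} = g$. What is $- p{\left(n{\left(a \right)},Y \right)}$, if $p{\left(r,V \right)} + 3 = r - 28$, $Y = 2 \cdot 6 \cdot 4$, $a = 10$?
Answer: $21$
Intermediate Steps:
$Y = 48$ ($Y = 12 \cdot 4 = 48$)
$p{\left(r,V \right)} = -31 + r$ ($p{\left(r,V \right)} = -3 + \left(r - 28\right) = -3 + \left(-28 + r\right) = -31 + r$)
$- p{\left(n{\left(a \right)},Y \right)} = - (-31 + 10) = \left(-1\right) \left(-21\right) = 21$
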